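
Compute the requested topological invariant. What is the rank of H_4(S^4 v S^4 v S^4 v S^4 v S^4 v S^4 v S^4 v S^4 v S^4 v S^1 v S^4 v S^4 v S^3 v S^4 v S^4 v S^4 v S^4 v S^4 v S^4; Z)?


For a wedge of spheres, H_k (k>0) is free on one generator per sphere of dimension k.
Spheres of dimension 4: count = 17.
b_4 = 17

17


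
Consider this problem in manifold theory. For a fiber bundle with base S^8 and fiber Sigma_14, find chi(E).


chi(S^8) = 2 (n even), chi(Sigma_14) = 2 - 2*14 = -26.
chi(E) = 2 * (-26) = -52

-52


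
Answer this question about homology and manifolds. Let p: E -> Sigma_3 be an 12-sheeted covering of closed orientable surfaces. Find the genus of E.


For an n-sheeted cover: chi(E) = n * chi(B).
chi(Sigma_3) = 2 - 2*3 = -4.
chi(E) = 12 * (-4) = -48.
genus(E) = (2 - chi(E))/2 = (2 - (-48))/2 = 50/2 = 25

25


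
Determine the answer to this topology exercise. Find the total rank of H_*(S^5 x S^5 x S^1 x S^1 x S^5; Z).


Total Betti number is multiplicative under products.
Each S^d (d>=1) has total Betti number 2.
There are 5 sphere factors.
Total = 2^5 = 32

32


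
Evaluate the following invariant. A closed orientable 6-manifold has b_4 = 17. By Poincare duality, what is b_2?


Poincare duality for closed orientable n-manifolds: b_k = b_{n-k}.
Here n = 6, so b_2 = b_4 = 17

17


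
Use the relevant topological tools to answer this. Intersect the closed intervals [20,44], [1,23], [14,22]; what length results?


Intersection = [max(a_i), min(b_i)] = [20, 22].
Length = 22 - 20 = 2

2


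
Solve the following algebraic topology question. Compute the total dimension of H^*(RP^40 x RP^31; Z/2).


dim H^*(RP^n; Z/2) = n+1 (one Z/2 in each degree 0..n).
Total Betti number is multiplicative.
Total = (40+1) * (31+1) = 41 * 32 = 1312

1312


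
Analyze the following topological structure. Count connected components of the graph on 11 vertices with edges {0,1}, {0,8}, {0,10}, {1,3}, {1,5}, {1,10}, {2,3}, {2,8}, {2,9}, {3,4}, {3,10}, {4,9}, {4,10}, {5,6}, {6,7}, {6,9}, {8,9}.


Run DFS/union-find over 11 vertices.
V = 11, E = 17.
Number of components = 1

1


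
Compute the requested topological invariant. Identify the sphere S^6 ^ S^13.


S^m ^ S^n = S^{m+n}.
k = 6 + 13 = 19

19


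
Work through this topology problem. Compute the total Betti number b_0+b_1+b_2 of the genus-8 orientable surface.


For Sigma_8: b_0 = 1, b_1 = 2g = 16, b_2 = 1.
Total = 1 + 16 + 1 = 18

18


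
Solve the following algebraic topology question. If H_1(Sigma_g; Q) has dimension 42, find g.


For a closed orientable surface: b_1 = 2g.
42 = 2g
g = 42 / 2 = 21

21


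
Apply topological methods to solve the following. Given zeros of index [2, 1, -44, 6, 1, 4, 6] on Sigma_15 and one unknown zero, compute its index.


Poincare-Hopf: sum of indices = chi(M).
chi(Sigma_15) = 2 - 2*15 = -28.
Sum of known indices = -24.
x = chi - (sum known) = -28 - (-24) = -4

-4


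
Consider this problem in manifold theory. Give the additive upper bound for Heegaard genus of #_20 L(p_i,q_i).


Heegaard genus satisfies g(A#B) <= g(A) + g(B).
Each lens space has g = 1.
Upper bound: 20 * 1 = 20

20


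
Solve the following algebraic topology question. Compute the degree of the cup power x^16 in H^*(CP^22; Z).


|x| = 2 in H^*(CP^n).
|x^16| = 16 * |x| = 16 * 2 = 32

32


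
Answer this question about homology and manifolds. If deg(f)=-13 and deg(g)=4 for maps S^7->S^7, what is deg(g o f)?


Degree is multiplicative under composition: deg(g o f) = deg(g) * deg(f).
= 4 * -13 = -52

-52


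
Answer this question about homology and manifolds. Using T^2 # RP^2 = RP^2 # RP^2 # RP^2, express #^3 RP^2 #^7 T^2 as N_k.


Since a >= 1, the sum is non-orientable; each T^2 can be replaced by RP^2 # RP^2 (since T^2#RP^2 = 3RP^2).
Total crosscaps k = 3 + 2*7 = 17.
Check via chi: chi = 3*1 + 7*0 - (3+7-1)*2 = -15 = 2 - k = -15. Consistent.

17


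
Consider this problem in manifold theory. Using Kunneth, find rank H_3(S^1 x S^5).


Each S^d has Poincare polynomial 1 + t^d.
The product S^1 x S^5 has Poincare polynomial prod(1+t^d_i).
Expanding: b_0=1, b_1=1, b_5=1, b_6=1.
b_3 = 0

0


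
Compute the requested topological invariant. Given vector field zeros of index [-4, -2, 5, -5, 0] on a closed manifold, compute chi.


Poincare-Hopf: chi(M) = sum of indices of zeros.
chi = (-4) + (-2) + (5) + (-5) + (0) = -6

-6


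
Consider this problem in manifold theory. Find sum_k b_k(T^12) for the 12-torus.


b_k(T^12) = C(12,k), so the sum over k is sum_k C(12,k) = 2^12.
Total = 2^12 = 4096

4096


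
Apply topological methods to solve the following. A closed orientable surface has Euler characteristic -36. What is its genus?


chi = 2 - 2g for closed orientable surfaces.
-36 = 2 - 2g
2g = 2 - (-36) = 38
g = 19

19


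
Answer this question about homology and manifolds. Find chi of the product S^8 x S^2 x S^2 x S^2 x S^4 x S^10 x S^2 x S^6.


chi is multiplicative: chi(X x Y) = chi(X) chi(Y).
Each even-dim sphere has chi = 2. There are 8 factors.
chi = 2^8 = 256

256


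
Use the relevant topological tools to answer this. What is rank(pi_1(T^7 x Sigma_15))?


pi_1(A x B) = pi_1(A) x pi_1(B); rank of abelianization = b_1.
b_1(T^7) = 7, b_1(Sigma_15) = 2*15 = 30.
b_1(product) = 7 + 30 = 37

37


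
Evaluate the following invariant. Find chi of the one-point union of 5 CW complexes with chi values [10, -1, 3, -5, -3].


chi(A v B) = chi(A) + chi(B) - 1 (one point identified).
For 5 spaces: chi = (sum chi_i) - (5 - 1).
sum = 4; chi = 4 - 4 = 0

0


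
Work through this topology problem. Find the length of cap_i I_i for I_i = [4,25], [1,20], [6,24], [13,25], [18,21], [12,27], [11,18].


Intersection = [max(a_i), min(b_i)] = [18, 18].
Length = 18 - 18 = 0

0


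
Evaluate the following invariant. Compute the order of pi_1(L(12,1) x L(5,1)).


pi_1(X x Y) = pi_1(X) x pi_1(Y).
pi_1(L(12,1)) = Z/12, pi_1(L(5,1)) = Z/5.
|Z/12 x Z/5| = 12 * 5 = 60

60


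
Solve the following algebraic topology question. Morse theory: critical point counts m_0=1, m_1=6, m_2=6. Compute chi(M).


Morse theory: chi(M) = sum_k (-1)^k m_k where m_k = #(index-k critical points).
= (1) + (-6) + (6) = 1

1


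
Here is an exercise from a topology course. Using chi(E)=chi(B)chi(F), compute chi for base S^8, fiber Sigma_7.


chi(S^8) = 2 (n even), chi(Sigma_7) = 2 - 2*7 = -12.
chi(E) = 2 * (-12) = -24

-24


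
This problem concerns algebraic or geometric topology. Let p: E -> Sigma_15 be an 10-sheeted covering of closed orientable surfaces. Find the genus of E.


For an n-sheeted cover: chi(E) = n * chi(B).
chi(Sigma_15) = 2 - 2*15 = -28.
chi(E) = 10 * (-28) = -280.
genus(E) = (2 - chi(E))/2 = (2 - (-280))/2 = 282/2 = 141

141


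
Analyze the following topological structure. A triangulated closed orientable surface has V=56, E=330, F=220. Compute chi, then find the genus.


chi = V - E + F = 56 - 330 + 220 = -54
For orientable closed surface: chi = 2 - 2g, so g = (2 - chi)/2.
g = (2 - (-54)) / 2 = 56 / 2 = 28

28


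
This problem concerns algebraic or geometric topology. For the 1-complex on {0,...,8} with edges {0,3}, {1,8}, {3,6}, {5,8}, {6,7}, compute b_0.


Run DFS/union-find over 9 vertices.
V = 9, E = 5.
Number of components = 4

4


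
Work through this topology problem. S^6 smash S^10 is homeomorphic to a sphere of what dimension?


S^m ^ S^n = S^{m+n}.
k = 6 + 10 = 16

16


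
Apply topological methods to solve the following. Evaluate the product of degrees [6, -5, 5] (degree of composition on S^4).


Degree is multiplicative: deg(composition) = product of degrees.
= (6) * (-5) * (5) = -150

-150


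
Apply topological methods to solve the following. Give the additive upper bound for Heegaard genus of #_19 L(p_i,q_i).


Heegaard genus satisfies g(A#B) <= g(A) + g(B).
Each lens space has g = 1.
Upper bound: 19 * 1 = 19

19


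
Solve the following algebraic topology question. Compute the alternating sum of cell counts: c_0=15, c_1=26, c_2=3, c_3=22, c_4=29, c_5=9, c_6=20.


chi = sum_k (-1)^k c_k.
= (-1)^0*15 + (-1)^1*26 + (-1)^2*3 + (-1)^3*22 + (-1)^4*29 + (-1)^5*9 + (-1)^6*20
= (15) + (-26) + (3) + (-22) + (29) + (-9) + (20)
= 10

10


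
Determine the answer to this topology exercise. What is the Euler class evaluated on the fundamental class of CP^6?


For any closed oriented manifold, <e(TM),[M]> = chi(M).
chi(CP^6) = 6+1 = 7

7


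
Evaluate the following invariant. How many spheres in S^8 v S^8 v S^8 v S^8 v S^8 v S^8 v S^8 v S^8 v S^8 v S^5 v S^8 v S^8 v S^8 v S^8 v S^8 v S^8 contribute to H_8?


For a wedge of spheres, H_k (k>0) is free on one generator per sphere of dimension k.
Spheres of dimension 8: count = 15.
b_8 = 15

15


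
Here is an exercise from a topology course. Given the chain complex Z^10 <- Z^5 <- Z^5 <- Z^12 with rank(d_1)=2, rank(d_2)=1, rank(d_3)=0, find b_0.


rank H_k = rank(ker d_k) - rank(im d_{k+1}).
rank(ker d_0) = rank(C_0) - rank(d_0) = 10 - 0 = 10.
rank(im d_{0+1}) = 2.
rank H_0 = 10 - 2 = 8

8


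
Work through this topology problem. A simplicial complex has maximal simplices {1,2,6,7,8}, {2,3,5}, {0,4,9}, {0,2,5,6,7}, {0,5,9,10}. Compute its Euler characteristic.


Enumerate all faces; f-vector: f_0=11, f_1=26, f_2=25, f_3=11, f_4=2.
chi = sum (-1)^k f_k = 1

1


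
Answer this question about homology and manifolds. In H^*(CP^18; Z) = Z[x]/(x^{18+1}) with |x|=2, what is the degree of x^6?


|x| = 2 in H^*(CP^n).
|x^6| = 6 * |x| = 6 * 2 = 12

12


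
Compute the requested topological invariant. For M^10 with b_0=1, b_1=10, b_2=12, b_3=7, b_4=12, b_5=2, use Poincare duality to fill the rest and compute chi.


By Poincare duality b_k = b_{10-k}, so full Betti numbers: b_0=1, b_1=10, b_2=12, b_3=7, b_4=12, b_5=2, b_6=12, b_7=7, b_8=12, b_9=10, b_10=1.
chi = sum (-1)^k b_k = 14

14


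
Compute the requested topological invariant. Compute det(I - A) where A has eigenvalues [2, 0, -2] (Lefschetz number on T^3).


For a torus self-map: L(f) = det(I - A) where A acts on H_1.
L(f) = (1-2) * (1-0) * (1--2) = -1 * 1 * 3 = -3

-3


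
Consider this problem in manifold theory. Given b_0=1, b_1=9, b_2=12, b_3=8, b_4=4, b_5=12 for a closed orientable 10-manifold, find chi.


By Poincare duality b_k = b_{10-k}, so full Betti numbers: b_0=1, b_1=9, b_2=12, b_3=8, b_4=4, b_5=12, b_6=4, b_7=8, b_8=12, b_9=9, b_10=1.
chi = sum (-1)^k b_k = -12

-12


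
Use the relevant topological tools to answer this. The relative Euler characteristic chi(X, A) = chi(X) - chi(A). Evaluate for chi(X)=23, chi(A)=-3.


Relative Euler characteristic: chi(X, A) = chi(X) - chi(A).
= 23 - (-3) = 26

26


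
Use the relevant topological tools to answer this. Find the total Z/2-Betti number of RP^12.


H^k(RP^12; Z/2) = Z/2 for each 0 <= k <= 12.
Total dimension = 12 + 1 = 13

13


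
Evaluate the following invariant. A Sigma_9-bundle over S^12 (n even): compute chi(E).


chi(S^12) = 2 (n even), chi(Sigma_9) = 2 - 2*9 = -16.
chi(E) = 2 * (-16) = -32

-32


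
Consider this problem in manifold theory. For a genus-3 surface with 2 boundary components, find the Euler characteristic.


For a compact orientable surface with genus g and b boundary components: chi = 2 - 2g - b.
chi = 2 - 2*3 - 2 = 2 - 6 - 2 = -6

-6


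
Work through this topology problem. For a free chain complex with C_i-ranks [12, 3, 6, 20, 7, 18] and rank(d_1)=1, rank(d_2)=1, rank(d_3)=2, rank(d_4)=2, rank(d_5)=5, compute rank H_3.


rank H_k = rank(ker d_k) - rank(im d_{k+1}).
rank(ker d_3) = rank(C_3) - rank(d_3) = 20 - 2 = 18.
rank(im d_{3+1}) = 2.
rank H_3 = 18 - 2 = 16

16


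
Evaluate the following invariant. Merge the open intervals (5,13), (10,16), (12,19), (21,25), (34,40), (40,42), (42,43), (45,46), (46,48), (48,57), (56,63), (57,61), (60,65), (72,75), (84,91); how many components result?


Sort and merge overlapping open intervals.
Merged: (5,19), (21,25), (34,40), (40,42), (42,43), (45,46), (46,48), (48,65), (72,75), (84,91).
Number of components = 10

10


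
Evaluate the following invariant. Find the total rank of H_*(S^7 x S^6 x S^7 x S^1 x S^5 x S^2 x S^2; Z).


Total Betti number is multiplicative under products.
Each S^d (d>=1) has total Betti number 2.
There are 7 sphere factors.
Total = 2^7 = 128

128


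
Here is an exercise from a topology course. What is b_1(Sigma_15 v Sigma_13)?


For a wedge: H_1(A v B) = H_1(A) + H_1(B).
b_1(Sigma_15) = 30, b_1(Sigma_13) = 26.
b_1 = 30 + 26 = 56

56


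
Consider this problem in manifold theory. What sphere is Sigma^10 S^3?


Each suspension raises dimension by 1: Sigma S^n = S^{n+1}.
Sigma^10 S^3 = S^{3+10} = S^13

13


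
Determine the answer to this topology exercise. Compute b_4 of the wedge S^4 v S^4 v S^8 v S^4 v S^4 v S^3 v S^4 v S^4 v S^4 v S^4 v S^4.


For a wedge of spheres, H_k (k>0) is free on one generator per sphere of dimension k.
Spheres of dimension 4: count = 9.
b_4 = 9

9


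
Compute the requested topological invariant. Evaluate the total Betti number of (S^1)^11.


b_k(T^11) = C(11,k), so the sum over k is sum_k C(11,k) = 2^11.
Total = 2^11 = 2048

2048


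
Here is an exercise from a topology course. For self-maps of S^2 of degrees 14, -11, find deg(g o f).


Degree is multiplicative under composition: deg(g o f) = deg(g) * deg(f).
= -11 * 14 = -154

-154


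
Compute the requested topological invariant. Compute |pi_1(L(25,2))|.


pi_1(L(p,q)) = Z/pZ for any q coprime to p.
|pi_1(L(25,2))| = 25

25


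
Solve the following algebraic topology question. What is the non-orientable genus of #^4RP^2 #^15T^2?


Since a >= 1, the sum is non-orientable; each T^2 can be replaced by RP^2 # RP^2 (since T^2#RP^2 = 3RP^2).
Total crosscaps k = 4 + 2*15 = 34.
Check via chi: chi = 4*1 + 15*0 - (4+15-1)*2 = -32 = 2 - k = -32. Consistent.

34


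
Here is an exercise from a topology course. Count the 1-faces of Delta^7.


Delta^7 has 7+1 vertices. A 1-face is a choice of 1+1 vertices.
f_1 = C(7+1, 1+1) = C(8,2) = 28

28


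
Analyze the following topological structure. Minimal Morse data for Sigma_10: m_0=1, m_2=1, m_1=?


A perfect Morse function has m_k = b_k.
For Sigma_10: b_0=1, b_1=2g=20, b_2=1.
Saddles m_1 = 2g = 20

20


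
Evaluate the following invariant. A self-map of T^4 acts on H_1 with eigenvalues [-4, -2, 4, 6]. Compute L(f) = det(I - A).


For a torus self-map: L(f) = det(I - A) where A acts on H_1.
L(f) = (1--4) * (1--2) * (1-4) * (1-6) = 5 * 3 * -3 * -5 = 225

225


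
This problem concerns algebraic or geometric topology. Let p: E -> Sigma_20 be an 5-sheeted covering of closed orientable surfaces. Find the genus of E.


For an n-sheeted cover: chi(E) = n * chi(B).
chi(Sigma_20) = 2 - 2*20 = -38.
chi(E) = 5 * (-38) = -190.
genus(E) = (2 - chi(E))/2 = (2 - (-190))/2 = 192/2 = 96

96


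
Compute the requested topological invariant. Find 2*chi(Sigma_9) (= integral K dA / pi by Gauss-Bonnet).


Gauss-Bonnet: integral K dA = 2*pi*chi(M).
chi(Sigma_9) = 2 - 2*9 = -16.
(integral K dA)/pi = 2*chi = 2*(-16) = -32

-32


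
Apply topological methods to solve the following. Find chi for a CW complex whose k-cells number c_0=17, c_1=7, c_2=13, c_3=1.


chi = sum_k (-1)^k c_k.
= (-1)^0*17 + (-1)^1*7 + (-1)^2*13 + (-1)^3*1
= (17) + (-7) + (13) + (-1)
= 22

22


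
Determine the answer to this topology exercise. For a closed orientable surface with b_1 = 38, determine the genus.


For a closed orientable surface: b_1 = 2g.
38 = 2g
g = 38 / 2 = 19

19


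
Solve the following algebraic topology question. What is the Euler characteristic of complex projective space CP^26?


CP^26 has one cell in each even dimension 0, 2, ..., 2*26 (26+1 cells total).
All cells are even-dimensional, so chi = number of cells.
chi = 26 + 1 = 27

27


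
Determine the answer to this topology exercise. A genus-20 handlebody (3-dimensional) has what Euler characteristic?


A genus-g handlebody deformation retracts to a wedge of g circles.
chi(vee_g S^1) = 1 - g.
chi(H_20) = 1 - 20 = -19

-19


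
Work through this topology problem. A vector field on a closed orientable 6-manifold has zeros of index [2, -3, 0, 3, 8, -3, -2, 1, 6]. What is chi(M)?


Poincare-Hopf: chi(M) = sum of indices of zeros.
chi = (2) + (-3) + (0) + (3) + (8) + (-3) + (-2) + (1) + (6) = 12

12


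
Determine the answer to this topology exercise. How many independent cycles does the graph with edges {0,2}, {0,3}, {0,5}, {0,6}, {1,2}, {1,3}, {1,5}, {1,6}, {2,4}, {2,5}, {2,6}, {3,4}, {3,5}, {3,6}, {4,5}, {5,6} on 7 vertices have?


b_1 = E - V + (number of components).
E = 16, V = 7, components = 1.
b_1 = 16 - 7 + 1 = 10

10


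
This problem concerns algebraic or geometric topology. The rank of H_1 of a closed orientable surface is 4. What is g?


For a closed orientable surface: b_1 = 2g.
4 = 2g
g = 4 / 2 = 2

2


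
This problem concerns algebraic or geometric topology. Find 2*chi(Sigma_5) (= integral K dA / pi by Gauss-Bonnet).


Gauss-Bonnet: integral K dA = 2*pi*chi(M).
chi(Sigma_5) = 2 - 2*5 = -8.
(integral K dA)/pi = 2*chi = 2*(-8) = -16

-16


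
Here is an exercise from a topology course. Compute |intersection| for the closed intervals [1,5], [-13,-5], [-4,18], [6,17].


Intersection = [max(a_i), min(b_i)] = [6, -5].
Since 6 > -5, the intersection is empty.
Length = 0

0


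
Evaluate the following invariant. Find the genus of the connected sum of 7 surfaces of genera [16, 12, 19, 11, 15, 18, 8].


Genus is additive under connected sum of orientable surfaces.
g = 16 + 12 + 19 + 11 + 15 + 18 + 8 = 99

99


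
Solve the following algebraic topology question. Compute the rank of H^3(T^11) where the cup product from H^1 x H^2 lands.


Cup product: H^p x H^q -> H^{p+q}; here p+q = 1+2 = 3.
rank H^k(T^n) = C(n,k).
C(11,3) = 165

165


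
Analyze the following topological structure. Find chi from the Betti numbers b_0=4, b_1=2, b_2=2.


chi = sum_k (-1)^k b_k.
= (4) + (-2) + (2)
= 4

4


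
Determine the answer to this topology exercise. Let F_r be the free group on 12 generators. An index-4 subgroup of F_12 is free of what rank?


Nielsen-Schreier: an index-n subgroup of F_r is free of rank 1 + n(r-1).
Equivalently: chi(cover) = n*chi(base); chi(vee_r S^1) = 1 - 12 = -11.
chi(E) = 4*(-11) = -44; rank = 1 - chi(E) = 1 - (-44) = 45.
rank = 1 + 4*(12-1) = 1 + 44 = 45

45


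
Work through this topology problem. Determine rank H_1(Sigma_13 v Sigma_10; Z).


For a wedge: H_1(A v B) = H_1(A) + H_1(B).
b_1(Sigma_13) = 26, b_1(Sigma_10) = 20.
b_1 = 26 + 20 = 46

46


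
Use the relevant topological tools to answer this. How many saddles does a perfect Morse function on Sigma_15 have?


A perfect Morse function has m_k = b_k.
For Sigma_15: b_0=1, b_1=2g=30, b_2=1.
Saddles m_1 = 2g = 30

30


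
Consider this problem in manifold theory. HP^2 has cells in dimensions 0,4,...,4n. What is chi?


HP^2 has one cell in each dimension 0, 4, ..., 4*2 (2+1 cells, all even-dim).
chi = 2 + 1 = 3

3


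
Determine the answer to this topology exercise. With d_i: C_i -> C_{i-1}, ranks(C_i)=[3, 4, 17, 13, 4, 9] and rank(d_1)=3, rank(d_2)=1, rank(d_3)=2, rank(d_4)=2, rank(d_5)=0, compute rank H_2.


rank H_k = rank(ker d_k) - rank(im d_{k+1}).
rank(ker d_2) = rank(C_2) - rank(d_2) = 17 - 1 = 16.
rank(im d_{2+1}) = 2.
rank H_2 = 16 - 2 = 14

14


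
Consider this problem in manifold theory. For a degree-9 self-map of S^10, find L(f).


On S^10: L(f) = tr(f_0*) + (-1)^10 tr(f_10*) = 1 + (-1)^10 * deg(f).
L(f) = 1 + (-1)^10 * 9 = 1 + 9 = 10

10


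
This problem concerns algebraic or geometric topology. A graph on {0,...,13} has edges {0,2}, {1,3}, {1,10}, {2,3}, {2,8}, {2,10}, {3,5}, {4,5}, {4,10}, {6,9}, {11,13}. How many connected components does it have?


Run DFS/union-find over 14 vertices.
V = 14, E = 11.
Number of components = 5

5


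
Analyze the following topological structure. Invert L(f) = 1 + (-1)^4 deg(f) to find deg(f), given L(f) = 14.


L(f) = 1 + (-1)^4 deg(f) on S^4.
14 = 1 + (-1)^4 * deg(f)
(-1)^4 * deg(f) = 13
deg(f) = 13

13


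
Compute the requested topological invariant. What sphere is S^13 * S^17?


Join of spheres: S^m * S^n = S^{m+n+1}.
dim = 13 + 17 + 1 = 31

31


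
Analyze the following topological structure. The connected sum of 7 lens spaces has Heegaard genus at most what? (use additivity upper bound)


Heegaard genus satisfies g(A#B) <= g(A) + g(B).
Each lens space has g = 1.
Upper bound: 7 * 1 = 7

7


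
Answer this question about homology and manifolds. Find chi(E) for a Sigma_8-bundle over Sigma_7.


For a fiber bundle F -> E -> B (with CW structure): chi(E) = chi(B) * chi(F).
chi(Sigma_7) = -12, chi(Sigma_8) = -14.
chi(E) = (-12) * (-14) = 168

168


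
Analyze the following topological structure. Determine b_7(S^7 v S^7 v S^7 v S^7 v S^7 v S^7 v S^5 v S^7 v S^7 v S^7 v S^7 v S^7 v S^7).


For a wedge of spheres, H_k (k>0) is free on one generator per sphere of dimension k.
Spheres of dimension 7: count = 12.
b_7 = 12

12


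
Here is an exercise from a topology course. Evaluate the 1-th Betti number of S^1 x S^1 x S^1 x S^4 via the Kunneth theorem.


Each S^d has Poincare polynomial 1 + t^d.
The product S^1 x S^1 x S^1 x S^4 has Poincare polynomial prod(1+t^d_i).
Expanding: b_0=1, b_1=3, b_2=3, b_3=1, b_4=1, b_5=3, b_6=3, b_7=1.
b_1 = 3

3


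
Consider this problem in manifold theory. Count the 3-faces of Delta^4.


Delta^4 has 4+1 vertices. A 3-face is a choice of 3+1 vertices.
f_3 = C(4+1, 3+1) = C(5,4) = 5

5


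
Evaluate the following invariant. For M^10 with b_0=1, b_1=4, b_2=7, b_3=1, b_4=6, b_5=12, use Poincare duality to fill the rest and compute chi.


By Poincare duality b_k = b_{10-k}, so full Betti numbers: b_0=1, b_1=4, b_2=7, b_3=1, b_4=6, b_5=12, b_6=6, b_7=1, b_8=7, b_9=4, b_10=1.
chi = sum (-1)^k b_k = 6

6


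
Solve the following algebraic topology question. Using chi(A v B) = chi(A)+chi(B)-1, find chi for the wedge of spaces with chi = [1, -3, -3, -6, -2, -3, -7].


chi(A v B) = chi(A) + chi(B) - 1 (one point identified).
For 7 spaces: chi = (sum chi_i) - (7 - 1).
sum = -23; chi = -23 - 6 = -29

-29


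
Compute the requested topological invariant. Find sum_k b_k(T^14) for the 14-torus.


b_k(T^14) = C(14,k), so the sum over k is sum_k C(14,k) = 2^14.
Total = 2^14 = 16384

16384


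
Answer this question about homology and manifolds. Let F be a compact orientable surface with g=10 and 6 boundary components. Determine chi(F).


For a compact orientable surface with genus g and b boundary components: chi = 2 - 2g - b.
chi = 2 - 2*10 - 6 = 2 - 20 - 6 = -24

-24


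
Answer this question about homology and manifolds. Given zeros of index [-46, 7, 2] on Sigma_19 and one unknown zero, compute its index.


Poincare-Hopf: sum of indices = chi(M).
chi(Sigma_19) = 2 - 2*19 = -36.
Sum of known indices = -37.
x = chi - (sum known) = -36 - (-37) = 1

1


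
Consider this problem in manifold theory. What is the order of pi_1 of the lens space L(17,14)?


pi_1(L(p,q)) = Z/pZ for any q coprime to p.
|pi_1(L(17,14))| = 17

17


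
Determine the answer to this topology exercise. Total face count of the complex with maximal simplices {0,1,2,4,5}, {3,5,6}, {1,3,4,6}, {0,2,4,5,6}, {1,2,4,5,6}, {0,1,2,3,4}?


Each maximal simplex on m vertices has 2^m - 1 nonempty faces.
Take the union (dedupe shared faces).
Total distinct faces = 77

77


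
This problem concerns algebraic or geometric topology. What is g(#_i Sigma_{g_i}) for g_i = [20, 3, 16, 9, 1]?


Genus is additive under connected sum of orientable surfaces.
g = 20 + 3 + 16 + 9 + 1 = 49

49


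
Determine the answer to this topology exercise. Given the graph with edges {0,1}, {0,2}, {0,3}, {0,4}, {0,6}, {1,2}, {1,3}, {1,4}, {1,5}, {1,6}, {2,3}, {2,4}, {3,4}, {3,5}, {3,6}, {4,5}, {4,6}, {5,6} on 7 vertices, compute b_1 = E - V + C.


b_1 = E - V + (number of components).
E = 18, V = 7, components = 1.
b_1 = 18 - 7 + 1 = 12

12


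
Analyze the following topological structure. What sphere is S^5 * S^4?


Join of spheres: S^m * S^n = S^{m+n+1}.
dim = 5 + 4 + 1 = 10

10


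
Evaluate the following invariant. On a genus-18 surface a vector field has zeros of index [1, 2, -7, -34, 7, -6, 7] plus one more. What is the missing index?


Poincare-Hopf: sum of indices = chi(M).
chi(Sigma_18) = 2 - 2*18 = -34.
Sum of known indices = -30.
x = chi - (sum known) = -34 - (-30) = -4

-4


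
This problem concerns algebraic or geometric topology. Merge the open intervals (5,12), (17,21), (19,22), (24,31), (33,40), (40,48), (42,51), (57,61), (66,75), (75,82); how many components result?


Sort and merge overlapping open intervals.
Merged: (5,12), (17,22), (24,31), (33,40), (40,51), (57,61), (66,75), (75,82).
Number of components = 8

8


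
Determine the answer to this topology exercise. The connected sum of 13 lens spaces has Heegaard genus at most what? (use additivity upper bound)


Heegaard genus satisfies g(A#B) <= g(A) + g(B).
Each lens space has g = 1.
Upper bound: 13 * 1 = 13

13


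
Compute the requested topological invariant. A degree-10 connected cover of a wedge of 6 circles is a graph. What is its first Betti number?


Nielsen-Schreier: an index-n subgroup of F_r is free of rank 1 + n(r-1).
Equivalently: chi(cover) = n*chi(base); chi(vee_r S^1) = 1 - 6 = -5.
chi(E) = 10*(-5) = -50; rank = 1 - chi(E) = 1 - (-50) = 51.
rank = 1 + 10*(6-1) = 1 + 50 = 51

51


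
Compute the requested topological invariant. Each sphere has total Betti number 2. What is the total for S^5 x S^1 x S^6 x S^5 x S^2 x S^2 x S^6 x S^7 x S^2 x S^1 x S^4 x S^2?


Total Betti number is multiplicative under products.
Each S^d (d>=1) has total Betti number 2.
There are 12 sphere factors.
Total = 2^12 = 4096

4096


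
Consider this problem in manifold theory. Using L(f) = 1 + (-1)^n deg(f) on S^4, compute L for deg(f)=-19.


On S^4: L(f) = tr(f_0*) + (-1)^4 tr(f_4*) = 1 + (-1)^4 * deg(f).
L(f) = 1 + (-1)^4 * -19 = 1 + -19 = -18

-18


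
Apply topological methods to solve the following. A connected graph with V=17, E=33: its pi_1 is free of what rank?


For a connected graph: rank(pi_1) = b_1 = E - V + 1 = 1 - chi.
chi = V - E = 17 - 33 = -16.
rank = 1 - (-16) = 33 - 17 + 1 = 17

17


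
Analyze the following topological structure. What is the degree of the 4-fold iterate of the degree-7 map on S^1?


deg(f) = 7. Degree is multiplicative: deg(f^4) = (deg f)^4.
deg(f^4) = (7)^4 = 2401

2401


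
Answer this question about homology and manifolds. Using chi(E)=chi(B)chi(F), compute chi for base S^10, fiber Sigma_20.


chi(S^10) = 2 (n even), chi(Sigma_20) = 2 - 2*20 = -38.
chi(E) = 2 * (-38) = -76

-76


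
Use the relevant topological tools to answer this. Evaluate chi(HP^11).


HP^11 has one cell in each dimension 0, 4, ..., 4*11 (11+1 cells, all even-dim).
chi = 11 + 1 = 12

12


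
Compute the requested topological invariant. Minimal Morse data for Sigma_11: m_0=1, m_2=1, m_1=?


A perfect Morse function has m_k = b_k.
For Sigma_11: b_0=1, b_1=2g=22, b_2=1.
Saddles m_1 = 2g = 22

22


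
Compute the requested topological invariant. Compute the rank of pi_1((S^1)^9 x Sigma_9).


pi_1(A x B) = pi_1(A) x pi_1(B); rank of abelianization = b_1.
b_1(T^9) = 9, b_1(Sigma_9) = 2*9 = 18.
b_1(product) = 9 + 18 = 27

27


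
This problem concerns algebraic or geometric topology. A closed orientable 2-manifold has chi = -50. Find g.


chi = 2 - 2g for closed orientable surfaces.
-50 = 2 - 2g
2g = 2 - (-50) = 52
g = 26

26


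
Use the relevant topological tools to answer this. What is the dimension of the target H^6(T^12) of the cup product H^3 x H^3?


Cup product: H^p x H^q -> H^{p+q}; here p+q = 3+3 = 6.
rank H^k(T^n) = C(n,k).
C(12,6) = 924

924


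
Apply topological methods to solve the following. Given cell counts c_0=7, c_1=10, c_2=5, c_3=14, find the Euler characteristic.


chi = sum_k (-1)^k c_k.
= (-1)^0*7 + (-1)^1*10 + (-1)^2*5 + (-1)^3*14
= (7) + (-10) + (5) + (-14)
= -12

-12


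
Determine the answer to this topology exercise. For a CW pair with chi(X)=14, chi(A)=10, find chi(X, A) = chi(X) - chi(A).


Relative Euler characteristic: chi(X, A) = chi(X) - chi(A).
= 14 - (10) = 4

4


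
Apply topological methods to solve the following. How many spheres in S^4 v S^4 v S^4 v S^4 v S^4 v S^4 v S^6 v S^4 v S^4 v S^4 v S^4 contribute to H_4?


For a wedge of spheres, H_k (k>0) is free on one generator per sphere of dimension k.
Spheres of dimension 4: count = 10.
b_4 = 10

10


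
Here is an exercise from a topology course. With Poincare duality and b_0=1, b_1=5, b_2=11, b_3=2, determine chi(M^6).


By Poincare duality b_k = b_{6-k}, so full Betti numbers: b_0=1, b_1=5, b_2=11, b_3=2, b_4=11, b_5=5, b_6=1.
chi = sum (-1)^k b_k = 12

12


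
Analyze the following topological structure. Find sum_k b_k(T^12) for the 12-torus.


b_k(T^12) = C(12,k), so the sum over k is sum_k C(12,k) = 2^12.
Total = 2^12 = 4096

4096


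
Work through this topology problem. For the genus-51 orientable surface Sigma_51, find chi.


For a closed orientable surface of genus g: chi = 2 - 2g.
Here g = 51.
chi = 2 - 2*51 = 2 - 102 = -100

-100


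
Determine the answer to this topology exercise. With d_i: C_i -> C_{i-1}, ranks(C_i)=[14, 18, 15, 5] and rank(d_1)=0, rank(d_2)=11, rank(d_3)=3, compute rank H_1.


rank H_k = rank(ker d_k) - rank(im d_{k+1}).
rank(ker d_1) = rank(C_1) - rank(d_1) = 18 - 0 = 18.
rank(im d_{1+1}) = 11.
rank H_1 = 18 - 11 = 7

7


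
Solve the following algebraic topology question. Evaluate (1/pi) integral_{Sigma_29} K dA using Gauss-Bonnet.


Gauss-Bonnet: integral K dA = 2*pi*chi(M).
chi(Sigma_29) = 2 - 2*29 = -56.
(integral K dA)/pi = 2*chi = 2*(-56) = -112

-112


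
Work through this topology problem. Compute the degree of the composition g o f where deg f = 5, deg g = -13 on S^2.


Degree is multiplicative under composition: deg(g o f) = deg(g) * deg(f).
= -13 * 5 = -65

-65


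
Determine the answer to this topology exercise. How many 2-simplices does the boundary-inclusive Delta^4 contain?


Delta^4 has 4+1 vertices. A 2-face is a choice of 2+1 vertices.
f_2 = C(4+1, 2+1) = C(5,3) = 10

10


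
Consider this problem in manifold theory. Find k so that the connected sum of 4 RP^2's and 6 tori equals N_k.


Since a >= 1, the sum is non-orientable; each T^2 can be replaced by RP^2 # RP^2 (since T^2#RP^2 = 3RP^2).
Total crosscaps k = 4 + 2*6 = 16.
Check via chi: chi = 4*1 + 6*0 - (4+6-1)*2 = -14 = 2 - k = -14. Consistent.

16


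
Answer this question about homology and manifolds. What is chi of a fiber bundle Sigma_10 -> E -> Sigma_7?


For a fiber bundle F -> E -> B (with CW structure): chi(E) = chi(B) * chi(F).
chi(Sigma_7) = -12, chi(Sigma_10) = -18.
chi(E) = (-12) * (-18) = 216

216


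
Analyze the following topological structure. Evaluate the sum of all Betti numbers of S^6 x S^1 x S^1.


Total Betti number is multiplicative under products.
Each S^d (d>=1) has total Betti number 2.
There are 3 sphere factors.
Total = 2^3 = 8

8


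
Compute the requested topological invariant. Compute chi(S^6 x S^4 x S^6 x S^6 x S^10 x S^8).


chi is multiplicative: chi(X x Y) = chi(X) chi(Y).
Each even-dim sphere has chi = 2. There are 6 factors.
chi = 2^6 = 64

64


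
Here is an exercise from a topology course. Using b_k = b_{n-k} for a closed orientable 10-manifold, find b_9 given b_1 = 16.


Poincare duality for closed orientable n-manifolds: b_k = b_{n-k}.
Here n = 10, so b_9 = b_1 = 16

16


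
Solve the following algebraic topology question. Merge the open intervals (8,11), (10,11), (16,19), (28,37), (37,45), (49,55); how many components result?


Sort and merge overlapping open intervals.
Merged: (8,11), (16,19), (28,37), (37,45), (49,55).
Number of components = 5

5


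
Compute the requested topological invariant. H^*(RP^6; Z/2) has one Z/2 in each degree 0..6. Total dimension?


H^k(RP^6; Z/2) = Z/2 for each 0 <= k <= 6.
Total dimension = 6 + 1 = 7

7


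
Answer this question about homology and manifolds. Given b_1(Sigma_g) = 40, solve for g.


For a closed orientable surface: b_1 = 2g.
40 = 2g
g = 40 / 2 = 20

20


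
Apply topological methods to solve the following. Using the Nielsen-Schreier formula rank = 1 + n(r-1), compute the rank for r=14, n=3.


Nielsen-Schreier: an index-n subgroup of F_r is free of rank 1 + n(r-1).
Equivalently: chi(cover) = n*chi(base); chi(vee_r S^1) = 1 - 14 = -13.
chi(E) = 3*(-13) = -39; rank = 1 - chi(E) = 1 - (-39) = 40.
rank = 1 + 3*(14-1) = 1 + 39 = 40

40


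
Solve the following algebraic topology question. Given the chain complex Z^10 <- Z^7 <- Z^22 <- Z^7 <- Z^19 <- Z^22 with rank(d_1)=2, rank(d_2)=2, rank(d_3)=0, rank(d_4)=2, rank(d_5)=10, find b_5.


rank H_k = rank(ker d_k) - rank(im d_{k+1}).
rank(ker d_5) = rank(C_5) - rank(d_5) = 22 - 10 = 12.
rank(im d_{5+1}) = 0.
rank H_5 = 12 - 0 = 12

12


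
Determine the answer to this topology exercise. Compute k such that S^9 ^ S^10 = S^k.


S^m ^ S^n = S^{m+n}.
k = 9 + 10 = 19

19


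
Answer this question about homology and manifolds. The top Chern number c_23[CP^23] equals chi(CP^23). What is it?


For any closed oriented manifold, <e(TM),[M]> = chi(M).
chi(CP^23) = 23+1 = 24

24


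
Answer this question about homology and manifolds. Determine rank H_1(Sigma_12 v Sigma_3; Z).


For a wedge: H_1(A v B) = H_1(A) + H_1(B).
b_1(Sigma_12) = 24, b_1(Sigma_3) = 6.
b_1 = 24 + 6 = 30

30


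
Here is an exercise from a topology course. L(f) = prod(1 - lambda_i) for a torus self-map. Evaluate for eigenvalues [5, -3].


For a torus self-map: L(f) = det(I - A) where A acts on H_1.
L(f) = (1-5) * (1--3) = -4 * 4 = -16

-16


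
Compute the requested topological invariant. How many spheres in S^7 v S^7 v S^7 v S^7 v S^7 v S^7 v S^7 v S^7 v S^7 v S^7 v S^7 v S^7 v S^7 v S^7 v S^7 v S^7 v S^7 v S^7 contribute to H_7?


For a wedge of spheres, H_k (k>0) is free on one generator per sphere of dimension k.
Spheres of dimension 7: count = 18.
b_7 = 18

18


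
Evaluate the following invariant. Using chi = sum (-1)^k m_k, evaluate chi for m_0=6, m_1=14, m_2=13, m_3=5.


Morse theory: chi(M) = sum_k (-1)^k m_k where m_k = #(index-k critical points).
= (6) + (-14) + (13) + (-5) = 0

0


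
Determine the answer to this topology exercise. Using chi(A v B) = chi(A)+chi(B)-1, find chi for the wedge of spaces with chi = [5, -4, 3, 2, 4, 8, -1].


chi(A v B) = chi(A) + chi(B) - 1 (one point identified).
For 7 spaces: chi = (sum chi_i) - (7 - 1).
sum = 17; chi = 17 - 6 = 11

11


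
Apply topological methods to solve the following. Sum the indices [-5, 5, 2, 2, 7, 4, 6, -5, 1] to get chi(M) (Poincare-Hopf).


Poincare-Hopf: chi(M) = sum of indices of zeros.
chi = (-5) + (5) + (2) + (2) + (7) + (4) + (6) + (-5) + (1) = 17

17


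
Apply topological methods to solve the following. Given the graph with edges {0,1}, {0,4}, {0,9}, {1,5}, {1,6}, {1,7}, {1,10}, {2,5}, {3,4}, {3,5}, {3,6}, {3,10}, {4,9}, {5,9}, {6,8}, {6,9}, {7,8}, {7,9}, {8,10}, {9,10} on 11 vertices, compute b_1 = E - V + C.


b_1 = E - V + (number of components).
E = 20, V = 11, components = 1.
b_1 = 20 - 11 + 1 = 10

10


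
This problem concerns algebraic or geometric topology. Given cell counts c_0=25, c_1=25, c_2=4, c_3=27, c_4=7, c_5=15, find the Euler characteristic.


chi = sum_k (-1)^k c_k.
= (-1)^0*25 + (-1)^1*25 + (-1)^2*4 + (-1)^3*27 + (-1)^4*7 + (-1)^5*15
= (25) + (-25) + (4) + (-27) + (7) + (-15)
= -31

-31


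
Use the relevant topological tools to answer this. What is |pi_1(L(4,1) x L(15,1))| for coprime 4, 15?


pi_1(X x Y) = pi_1(X) x pi_1(Y).
pi_1(L(4,1)) = Z/4, pi_1(L(15,1)) = Z/15.
|Z/4 x Z/15| = 4 * 15 = 60

60


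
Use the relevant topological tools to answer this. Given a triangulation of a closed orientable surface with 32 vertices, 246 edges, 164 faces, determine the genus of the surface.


chi = V - E + F = 32 - 246 + 164 = -50
For orientable closed surface: chi = 2 - 2g, so g = (2 - chi)/2.
g = (2 - (-50)) / 2 = 52 / 2 = 26

26


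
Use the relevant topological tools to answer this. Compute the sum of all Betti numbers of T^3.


b_k(T^3) = C(3,k), so the sum over k is sum_k C(3,k) = 2^3.
Total = 2^3 = 8

8


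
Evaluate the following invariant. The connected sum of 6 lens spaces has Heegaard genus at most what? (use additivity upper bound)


Heegaard genus satisfies g(A#B) <= g(A) + g(B).
Each lens space has g = 1.
Upper bound: 6 * 1 = 6

6


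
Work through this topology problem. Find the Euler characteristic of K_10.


K_10: V = 10, E = C(10,2) = 45.
chi = V - E = 10 - 45 = -35

-35


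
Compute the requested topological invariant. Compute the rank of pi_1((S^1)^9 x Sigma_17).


pi_1(A x B) = pi_1(A) x pi_1(B); rank of abelianization = b_1.
b_1(T^9) = 9, b_1(Sigma_17) = 2*17 = 34.
b_1(product) = 9 + 34 = 43

43


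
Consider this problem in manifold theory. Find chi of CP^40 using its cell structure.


CP^40 has one cell in each even dimension 0, 2, ..., 2*40 (40+1 cells total).
All cells are even-dimensional, so chi = number of cells.
chi = 40 + 1 = 41

41


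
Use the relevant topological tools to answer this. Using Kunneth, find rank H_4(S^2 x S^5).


Each S^d has Poincare polynomial 1 + t^d.
The product S^2 x S^5 has Poincare polynomial prod(1+t^d_i).
Expanding: b_0=1, b_2=1, b_5=1, b_7=1.
b_4 = 0

0


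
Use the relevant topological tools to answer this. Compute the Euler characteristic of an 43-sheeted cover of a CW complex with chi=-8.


For a finite covering: chi(E) = (number of sheets) * chi(B).
chi(E) = 43 * (-8) = -344

-344


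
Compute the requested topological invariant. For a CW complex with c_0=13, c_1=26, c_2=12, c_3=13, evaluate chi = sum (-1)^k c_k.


chi = sum_k (-1)^k c_k.
= (-1)^0*13 + (-1)^1*26 + (-1)^2*12 + (-1)^3*13
= (13) + (-26) + (12) + (-13)
= -14

-14


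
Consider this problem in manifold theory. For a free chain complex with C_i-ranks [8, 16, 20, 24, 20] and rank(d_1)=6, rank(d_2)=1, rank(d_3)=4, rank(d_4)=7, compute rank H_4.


rank H_k = rank(ker d_k) - rank(im d_{k+1}).
rank(ker d_4) = rank(C_4) - rank(d_4) = 20 - 7 = 13.
rank(im d_{4+1}) = 0.
rank H_4 = 13 - 0 = 13

13


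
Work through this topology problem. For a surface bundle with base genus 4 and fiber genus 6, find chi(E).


For a fiber bundle F -> E -> B (with CW structure): chi(E) = chi(B) * chi(F).
chi(Sigma_4) = -6, chi(Sigma_6) = -10.
chi(E) = (-6) * (-10) = 60

60


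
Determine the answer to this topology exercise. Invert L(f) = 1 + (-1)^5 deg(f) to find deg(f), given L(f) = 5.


L(f) = 1 + (-1)^5 deg(f) on S^5.
5 = 1 + (-1)^5 * deg(f)
(-1)^5 * deg(f) = 4
deg(f) = -4

-4


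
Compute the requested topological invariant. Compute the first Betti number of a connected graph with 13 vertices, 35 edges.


For a connected graph: rank(pi_1) = b_1 = E - V + 1 = 1 - chi.
chi = V - E = 13 - 35 = -22.
rank = 1 - (-22) = 35 - 13 + 1 = 23

23


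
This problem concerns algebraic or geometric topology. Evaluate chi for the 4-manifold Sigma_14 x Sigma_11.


chi(Sigma_14) = 2 - 2*14 = -26
chi(Sigma_11) = 2 - 2*11 = -20
chi(product) = (-26) * (-20) = 520

520


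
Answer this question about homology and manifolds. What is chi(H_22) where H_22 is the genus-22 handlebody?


A genus-g handlebody deformation retracts to a wedge of g circles.
chi(vee_g S^1) = 1 - g.
chi(H_22) = 1 - 22 = -21

-21


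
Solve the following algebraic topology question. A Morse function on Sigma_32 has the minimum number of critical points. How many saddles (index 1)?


A perfect Morse function has m_k = b_k.
For Sigma_32: b_0=1, b_1=2g=64, b_2=1.
Saddles m_1 = 2g = 64

64
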